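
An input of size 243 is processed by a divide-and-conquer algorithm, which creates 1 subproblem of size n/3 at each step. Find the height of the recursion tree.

For divide and conquer with division factor 3:

Problem sizes at each level:
Level 0: 243
Level 1: 81
Level 2: 27
Level 3: 9
Level 4: 3
Level 5: 1

The root is level 0 and the size-1 base case is level 5 (the tree spans levels 0 through 5, i.e. 6 levels counting the root), so the depth is the number of divisions: log_3(243) = 5

The recursion tree depth is log_3(243) = 5. At each level, the problem size is divided by 3, so it takes 5 divisions to reduce to a base case of size 1. The algorithm makes 1 recursive call at each level.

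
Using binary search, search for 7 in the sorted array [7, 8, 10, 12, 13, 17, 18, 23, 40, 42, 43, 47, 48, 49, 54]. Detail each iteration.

Binary search for 7 in [7, 8, 10, 12, 13, 17, 18, 23, 40, 42, 43, 47, 48, 49, 54]:

lo=0, hi=14, mid=7, arr[mid]=23 -> 23 > 7, search left half
lo=0, hi=6, mid=3, arr[mid]=12 -> 12 > 7, search left half
lo=0, hi=2, mid=1, arr[mid]=8 -> 8 > 7, search left half
lo=0, hi=0, mid=0, arr[mid]=7 -> Found target at index 0!

Binary search finds 7 at index 0 after 4 comparisons. The search repeatedly halves the search space by comparing with the middle element.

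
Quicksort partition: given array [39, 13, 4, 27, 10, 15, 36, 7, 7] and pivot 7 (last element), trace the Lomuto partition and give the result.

Lomuto partition with pivot = 7:

Initial array: [39, 13, 4, 27, 10, 15, 36, 7, 7]

arr[0]=39 > 7: no swap
arr[1]=13 > 7: no swap
arr[2]=4 <= 7: swap with position 0, array becomes [4, 13, 39, 27, 10, 15, 36, 7, 7]
arr[3]=27 > 7: no swap
arr[4]=10 > 7: no swap
arr[5]=15 > 7: no swap
arr[6]=36 > 7: no swap
arr[7]=7 <= 7: swap with position 1, array becomes [4, 7, 39, 27, 10, 15, 36, 13, 7]

Place pivot at position 2: [4, 7, 7, 27, 10, 15, 36, 13, 39]
Pivot position: 2

After partitioning with pivot 7, the array becomes [4, 7, 7, 27, 10, 15, 36, 13, 39]. The pivot is placed at index 2. All elements to the left of the pivot are <= 7, and all elements to the right are > 7.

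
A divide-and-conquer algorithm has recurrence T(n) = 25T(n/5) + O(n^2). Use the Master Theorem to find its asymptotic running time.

Master Theorem for T(n) = 25T(n/5) + O(n^2):

a = 25, b = 5, c = 2
log_b(a) = log_5(25) = 2.0000

Case 2: c = 2 = log_5(25) = 2.0000
T(n) = O(n^2 log n) = O(n^2 log n)

For T(n) = 25T(n/5) + O(n^2): log_5(25) = 2.0000. This is Case 2 of the Master Theorem (c = log_b(a), equal work at all levels), giving O(n^2 log n).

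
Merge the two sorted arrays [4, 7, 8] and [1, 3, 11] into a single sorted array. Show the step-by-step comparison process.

Merging process:

Compare 4 vs 1: take 1 from right. Merged: [1]
Compare 4 vs 3: take 3 from right. Merged: [1, 3]
Compare 4 vs 11: take 4 from left. Merged: [1, 3, 4]
Compare 7 vs 11: take 7 from left. Merged: [1, 3, 4, 7]
Compare 8 vs 11: take 8 from left. Merged: [1, 3, 4, 7, 8]
Append remaining from right: [11]. Merged: [1, 3, 4, 7, 8, 11]

Final merged array: [1, 3, 4, 7, 8, 11]
Total comparisons: 5

The merged array is [1, 3, 4, 7, 8, 11], requiring 5 comparisons. The merge step runs in O(n) time where n is the total number of elements.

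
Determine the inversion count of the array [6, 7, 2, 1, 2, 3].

Finding inversions in [6, 7, 2, 1, 2, 3]:

(0, 2): arr[0]=6 > arr[2]=2
(0, 3): arr[0]=6 > arr[3]=1
(0, 4): arr[0]=6 > arr[4]=2
(0, 5): arr[0]=6 > arr[5]=3
(1, 2): arr[1]=7 > arr[2]=2
(1, 3): arr[1]=7 > arr[3]=1
(1, 4): arr[1]=7 > arr[4]=2
(1, 5): arr[1]=7 > arr[5]=3
(2, 3): arr[2]=2 > arr[3]=1

Total inversions: 9

The array has 9 inversion(s): (0,2), (0,3), (0,4), (0,5), (1,2), (1,3), (1,4), (1,5), (2,3). Each pair (i,j) satisfies i < j and arr[i] > arr[j].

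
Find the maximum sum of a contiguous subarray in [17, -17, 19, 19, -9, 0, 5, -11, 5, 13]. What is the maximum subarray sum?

Using Kadane's algorithm on [17, -17, 19, 19, -9, 0, 5, -11, 5, 13]:

Scanning through the array:
Position 1 (value -17): max_ending_here = 0, max_so_far = 17
Position 2 (value 19): max_ending_here = 19, max_so_far = 19
Position 3 (value 19): max_ending_here = 38, max_so_far = 38
Position 4 (value -9): max_ending_here = 29, max_so_far = 38
Position 5 (value 0): max_ending_here = 29, max_so_far = 38
Position 6 (value 5): max_ending_here = 34, max_so_far = 38
Position 7 (value -11): max_ending_here = 23, max_so_far = 38
Position 8 (value 5): max_ending_here = 28, max_so_far = 38
Position 9 (value 13): max_ending_here = 41, max_so_far = 41

Maximum subarray: [17, -17, 19, 19, -9, 0, 5, -11, 5, 13]
Maximum sum: 41

The maximum subarray is [17, -17, 19, 19, -9, 0, 5, -11, 5, 13] with sum 41. This subarray runs from index 0 to index 9.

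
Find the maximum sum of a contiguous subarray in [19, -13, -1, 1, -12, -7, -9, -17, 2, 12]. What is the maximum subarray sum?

Using Kadane's algorithm on [19, -13, -1, 1, -12, -7, -9, -17, 2, 12]:

Scanning through the array:
Position 1 (value -13): max_ending_here = 6, max_so_far = 19
Position 2 (value -1): max_ending_here = 5, max_so_far = 19
Position 3 (value 1): max_ending_here = 6, max_so_far = 19
Position 4 (value -12): max_ending_here = -6, max_so_far = 19
Position 5 (value -7): max_ending_here = -7, max_so_far = 19
Position 6 (value -9): max_ending_here = -9, max_so_far = 19
Position 7 (value -17): max_ending_here = -17, max_so_far = 19
Position 8 (value 2): max_ending_here = 2, max_so_far = 19
Position 9 (value 12): max_ending_here = 14, max_so_far = 19

Maximum subarray: [19]
Maximum sum: 19

The maximum subarray is [19] with sum 19. This subarray runs from index 0 to index 0.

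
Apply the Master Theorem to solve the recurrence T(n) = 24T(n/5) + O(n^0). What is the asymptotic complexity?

Master Theorem for T(n) = 24T(n/5) + O(n^0):

a = 24, b = 5, c = 0
log_b(a) = log_5(24) = 1.9746

Case 1: c = 0 < log_5(24) = 1.9746
T(n) = O(n^(log_5 24))

For T(n) = 24T(n/5) + O(n^0): log_5(24) = 1.9746. This is Case 1 of the Master Theorem (c < log_b(a), work dominated by leaves), giving O(n^(log_5 24)).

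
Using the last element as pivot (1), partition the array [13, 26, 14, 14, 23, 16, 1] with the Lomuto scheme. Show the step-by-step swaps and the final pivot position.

Lomuto partition with pivot = 1:

Initial array: [13, 26, 14, 14, 23, 16, 1]

arr[0]=13 > 1: no swap
arr[1]=26 > 1: no swap
arr[2]=14 > 1: no swap
arr[3]=14 > 1: no swap
arr[4]=23 > 1: no swap
arr[5]=16 > 1: no swap

Place pivot at position 0: [1, 26, 14, 14, 23, 16, 13]
Pivot position: 0

After partitioning with pivot 1, the array becomes [1, 26, 14, 14, 23, 16, 13]. The pivot is placed at index 0. All elements to the left of the pivot are <= 1, and all elements to the right are > 1.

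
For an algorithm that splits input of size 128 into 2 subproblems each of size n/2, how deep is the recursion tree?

For divide and conquer with division factor 2:

Problem sizes at each level:
Level 0: 128
Level 1: 64
Level 2: 32
Level 3: 16
Level 4: 8
Level 5: 4
Level 6: 2
Level 7: 1

The root is level 0 and the size-1 base case is level 7 (the tree spans levels 0 through 7, i.e. 8 levels counting the root), so the depth is the number of divisions: log_2(128) = 7

The recursion tree depth is log_2(128) = 7. At each level, the problem size is divided by 2, so it takes 7 divisions to reduce to a base case of size 1. The algorithm makes 2 recursive calls at each level.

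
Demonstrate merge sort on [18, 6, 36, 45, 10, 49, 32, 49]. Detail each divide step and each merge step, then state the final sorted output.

Merge sort trace:

Split: [18, 6, 36, 45, 10, 49, 32, 49] -> [18, 6, 36, 45] and [10, 49, 32, 49]
  Split: [18, 6, 36, 45] -> [18, 6] and [36, 45]
    Split: [18, 6] -> [18] and [6]
    Merge: [18] + [6] -> [6, 18]
    Split: [36, 45] -> [36] and [45]
    Merge: [36] + [45] -> [36, 45]
  Merge: [6, 18] + [36, 45] -> [6, 18, 36, 45]
  Split: [10, 49, 32, 49] -> [10, 49] and [32, 49]
    Split: [10, 49] -> [10] and [49]
    Merge: [10] + [49] -> [10, 49]
    Split: [32, 49] -> [32] and [49]
    Merge: [32] + [49] -> [32, 49]
  Merge: [10, 49] + [32, 49] -> [10, 32, 49, 49]
Merge: [6, 18, 36, 45] + [10, 32, 49, 49] -> [6, 10, 18, 32, 36, 45, 49, 49]

Final sorted array: [6, 10, 18, 32, 36, 45, 49, 49]

The merge sort proceeds by recursively splitting the array and merging sorted halves.
After all merges, the sorted array is [6, 10, 18, 32, 36, 45, 49, 49].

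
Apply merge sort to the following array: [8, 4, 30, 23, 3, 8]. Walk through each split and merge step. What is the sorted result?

Merge sort trace:

Split: [8, 4, 30, 23, 3, 8] -> [8, 4, 30] and [23, 3, 8]
  Split: [8, 4, 30] -> [8] and [4, 30]
    Split: [4, 30] -> [4] and [30]
    Merge: [4] + [30] -> [4, 30]
  Merge: [8] + [4, 30] -> [4, 8, 30]
  Split: [23, 3, 8] -> [23] and [3, 8]
    Split: [3, 8] -> [3] and [8]
    Merge: [3] + [8] -> [3, 8]
  Merge: [23] + [3, 8] -> [3, 8, 23]
Merge: [4, 8, 30] + [3, 8, 23] -> [3, 4, 8, 8, 23, 30]

Final sorted array: [3, 4, 8, 8, 23, 30]

The merge sort proceeds by recursively splitting the array and merging sorted halves.
After all merges, the sorted array is [3, 4, 8, 8, 23, 30].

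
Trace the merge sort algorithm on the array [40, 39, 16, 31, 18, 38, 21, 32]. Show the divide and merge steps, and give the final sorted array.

Merge sort trace:

Split: [40, 39, 16, 31, 18, 38, 21, 32] -> [40, 39, 16, 31] and [18, 38, 21, 32]
  Split: [40, 39, 16, 31] -> [40, 39] and [16, 31]
    Split: [40, 39] -> [40] and [39]
    Merge: [40] + [39] -> [39, 40]
    Split: [16, 31] -> [16] and [31]
    Merge: [16] + [31] -> [16, 31]
  Merge: [39, 40] + [16, 31] -> [16, 31, 39, 40]
  Split: [18, 38, 21, 32] -> [18, 38] and [21, 32]
    Split: [18, 38] -> [18] and [38]
    Merge: [18] + [38] -> [18, 38]
    Split: [21, 32] -> [21] and [32]
    Merge: [21] + [32] -> [21, 32]
  Merge: [18, 38] + [21, 32] -> [18, 21, 32, 38]
Merge: [16, 31, 39, 40] + [18, 21, 32, 38] -> [16, 18, 21, 31, 32, 38, 39, 40]

Final sorted array: [16, 18, 21, 31, 32, 38, 39, 40]

The merge sort proceeds by recursively splitting the array and merging sorted halves.
After all merges, the sorted array is [16, 18, 21, 31, 32, 38, 39, 40].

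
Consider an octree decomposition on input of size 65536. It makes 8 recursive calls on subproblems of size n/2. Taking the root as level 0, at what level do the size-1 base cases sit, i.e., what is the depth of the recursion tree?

For divide and conquer with division factor 2:

Problem sizes at each level:
Level 0: 65536
Level 1: 32768
Level 2: 16384
Level 3: 8192
Level 4: 4096
Level 5: 2048
Level 6: 1024
Level 7: 512
Level 8: 256
Level 9: 128
Level 10: 64
Level 11: 32
Level 12: 16
Level 13: 8
Level 14: 4
Level 15: 2
Level 16: 1

The root is level 0 and the size-1 base case is level 16 (the tree spans levels 0 through 16, i.e. 17 levels counting the root), so the depth is the number of divisions: log_2(65536) = 16

The recursion tree depth is log_2(65536) = 16. At each level, the problem size is divided by 2, so it takes 16 divisions to reduce to a base case of size 1. The algorithm makes 8 recursive calls at each level.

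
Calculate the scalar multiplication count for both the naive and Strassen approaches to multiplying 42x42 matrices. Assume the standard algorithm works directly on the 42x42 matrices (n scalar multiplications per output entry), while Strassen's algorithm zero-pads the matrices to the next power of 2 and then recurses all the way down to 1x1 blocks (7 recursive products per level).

Matrix multiplication for 42x42 matrices:

Strassen's algorithm requires power-of-2 dimensions. Pad 42x42 to 64x64 (next power of 2).

Standard algorithm: 42^3 = 74088 multiplications
Strassen's algorithm: 7^(log2(64)) = 7^6 = 117649 multiplications
Difference: 74088 - 117649 = -43561 (Strassen uses MORE here due to padding overhead — for small or just-over-power-of-2 n, padding can outweigh the per-level savings)

Standard: 74088 multiplications (42^3). Strassen: 117649 multiplications (7^6, after padding to 64x64). Strassen reduces 8 recursive multiplications to 7 at each level.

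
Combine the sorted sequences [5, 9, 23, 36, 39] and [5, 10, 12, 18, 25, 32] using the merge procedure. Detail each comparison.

Merging process:

Compare 5 vs 5: take 5 from left. Merged: [5]
Compare 9 vs 5: take 5 from right. Merged: [5, 5]
Compare 9 vs 10: take 9 from left. Merged: [5, 5, 9]
Compare 23 vs 10: take 10 from right. Merged: [5, 5, 9, 10]
Compare 23 vs 12: take 12 from right. Merged: [5, 5, 9, 10, 12]
Compare 23 vs 18: take 18 from right. Merged: [5, 5, 9, 10, 12, 18]
Compare 23 vs 25: take 23 from left. Merged: [5, 5, 9, 10, 12, 18, 23]
Compare 36 vs 25: take 25 from right. Merged: [5, 5, 9, 10, 12, 18, 23, 25]
Compare 36 vs 32: take 32 from right. Merged: [5, 5, 9, 10, 12, 18, 23, 25, 32]
Append remaining from left: [36, 39]. Merged: [5, 5, 9, 10, 12, 18, 23, 25, 32, 36, 39]

Final merged array: [5, 5, 9, 10, 12, 18, 23, 25, 32, 36, 39]
Total comparisons: 9

The merged array is [5, 5, 9, 10, 12, 18, 23, 25, 32, 36, 39], requiring 9 comparisons. The merge step runs in O(n) time where n is the total number of elements.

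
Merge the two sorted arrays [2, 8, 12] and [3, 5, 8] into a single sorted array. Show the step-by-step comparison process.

Merging process:

Compare 2 vs 3: take 2 from left. Merged: [2]
Compare 8 vs 3: take 3 from right. Merged: [2, 3]
Compare 8 vs 5: take 5 from right. Merged: [2, 3, 5]
Compare 8 vs 8: take 8 from left. Merged: [2, 3, 5, 8]
Compare 12 vs 8: take 8 from right. Merged: [2, 3, 5, 8, 8]
Append remaining from left: [12]. Merged: [2, 3, 5, 8, 8, 12]

Final merged array: [2, 3, 5, 8, 8, 12]
Total comparisons: 5

The merged array is [2, 3, 5, 8, 8, 12], requiring 5 comparisons. The merge step runs in O(n) time where n is the total number of elements.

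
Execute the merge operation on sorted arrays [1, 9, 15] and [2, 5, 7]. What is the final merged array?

Merging process:

Compare 1 vs 2: take 1 from left. Merged: [1]
Compare 9 vs 2: take 2 from right. Merged: [1, 2]
Compare 9 vs 5: take 5 from right. Merged: [1, 2, 5]
Compare 9 vs 7: take 7 from right. Merged: [1, 2, 5, 7]
Append remaining from left: [9, 15]. Merged: [1, 2, 5, 7, 9, 15]

Final merged array: [1, 2, 5, 7, 9, 15]
Total comparisons: 4

The merged array is [1, 2, 5, 7, 9, 15], requiring 4 comparisons. The merge step runs in O(n) time where n is the total number of elements.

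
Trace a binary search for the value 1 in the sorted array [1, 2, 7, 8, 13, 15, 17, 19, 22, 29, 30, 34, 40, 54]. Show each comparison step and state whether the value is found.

Binary search for 1 in [1, 2, 7, 8, 13, 15, 17, 19, 22, 29, 30, 34, 40, 54]:

lo=0, hi=13, mid=6, arr[mid]=17 -> 17 > 1, search left half
lo=0, hi=5, mid=2, arr[mid]=7 -> 7 > 1, search left half
lo=0, hi=1, mid=0, arr[mid]=1 -> Found target at index 0!

Binary search finds 1 at index 0 after 3 comparisons. The search repeatedly halves the search space by comparing with the middle element.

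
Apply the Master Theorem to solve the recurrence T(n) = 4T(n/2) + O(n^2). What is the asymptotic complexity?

Master Theorem for T(n) = 4T(n/2) + O(n^2):

a = 4, b = 2, c = 2
log_b(a) = log_2(4) = 2.0000

Case 2: c = 2 = log_2(4) = 2.0000
T(n) = O(n^2 log n) = O(n^2 log n)

For T(n) = 4T(n/2) + O(n^2): log_2(4) = 2.0000. This is Case 2 of the Master Theorem (c = log_b(a), equal work at all levels), giving O(n^2 log n).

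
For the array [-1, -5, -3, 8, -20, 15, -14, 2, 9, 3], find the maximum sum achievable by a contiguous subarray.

Using Kadane's algorithm on [-1, -5, -3, 8, -20, 15, -14, 2, 9, 3]:

Scanning through the array:
Position 1 (value -5): max_ending_here = -5, max_so_far = -1
Position 2 (value -3): max_ending_here = -3, max_so_far = -1
Position 3 (value 8): max_ending_here = 8, max_so_far = 8
Position 4 (value -20): max_ending_here = -12, max_so_far = 8
Position 5 (value 15): max_ending_here = 15, max_so_far = 15
Position 6 (value -14): max_ending_here = 1, max_so_far = 15
Position 7 (value 2): max_ending_here = 3, max_so_far = 15
Position 8 (value 9): max_ending_here = 12, max_so_far = 15
Position 9 (value 3): max_ending_here = 15, max_so_far = 15

Maximum subarray: [15]
Maximum sum: 15

The maximum subarray is [15] with sum 15. This subarray runs from index 5 to index 5.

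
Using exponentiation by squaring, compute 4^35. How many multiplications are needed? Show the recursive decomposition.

Computing 4^35 by squaring (build up from 4^1; each line after the first costs one multiplication):

4^1 = 4
4^2 = (4^1)^2 = 4^2 = 16
4^4 = (4^2)^2 = 16^2 = 256
4^8 = (4^4)^2 = 256^2 = 65536
4^16 = (4^8)^2 = 65536^2 = 4294967296
4^17 = 4 * 4^16 = 4 * 4294967296 = 17179869184
4^34 = (4^17)^2 = 17179869184^2 = 295147905179352825856
4^35 = 4 * 4^34 = 4 * 295147905179352825856 = 1180591620717411303424

Result: 1180591620717411303424
Multiplications needed: 7 (7 lines after 4^1)

4^35 = 1180591620717411303424. Using exponentiation by squaring, this requires 7 multiplications. The key idea: if the exponent is even, square the half-power; if odd, multiply by the base once.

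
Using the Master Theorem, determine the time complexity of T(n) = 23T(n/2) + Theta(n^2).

Master Theorem for T(n) = 23T(n/2) + O(n^2):

a = 23, b = 2, c = 2
log_b(a) = log_2(23) = 4.5236

Case 1: c = 2 < log_2(23) = 4.5236
T(n) = O(n^(log_2 23))

For T(n) = 23T(n/2) + O(n^2): log_2(23) = 4.5236. This is Case 1 of the Master Theorem (c < log_b(a), work dominated by leaves), giving O(n^(log_2 23)).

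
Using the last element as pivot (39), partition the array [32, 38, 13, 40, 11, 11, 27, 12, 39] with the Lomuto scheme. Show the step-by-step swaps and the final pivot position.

Lomuto partition with pivot = 39:

Initial array: [32, 38, 13, 40, 11, 11, 27, 12, 39]

arr[0]=32 <= 39: swap with position 0, array becomes [32, 38, 13, 40, 11, 11, 27, 12, 39]
arr[1]=38 <= 39: swap with position 1, array becomes [32, 38, 13, 40, 11, 11, 27, 12, 39]
arr[2]=13 <= 39: swap with position 2, array becomes [32, 38, 13, 40, 11, 11, 27, 12, 39]
arr[3]=40 > 39: no swap
arr[4]=11 <= 39: swap with position 3, array becomes [32, 38, 13, 11, 40, 11, 27, 12, 39]
arr[5]=11 <= 39: swap with position 4, array becomes [32, 38, 13, 11, 11, 40, 27, 12, 39]
arr[6]=27 <= 39: swap with position 5, array becomes [32, 38, 13, 11, 11, 27, 40, 12, 39]
arr[7]=12 <= 39: swap with position 6, array becomes [32, 38, 13, 11, 11, 27, 12, 40, 39]

Place pivot at position 7: [32, 38, 13, 11, 11, 27, 12, 39, 40]
Pivot position: 7

After partitioning with pivot 39, the array becomes [32, 38, 13, 11, 11, 27, 12, 39, 40]. The pivot is placed at index 7. All elements to the left of the pivot are <= 39, and all elements to the right are > 39.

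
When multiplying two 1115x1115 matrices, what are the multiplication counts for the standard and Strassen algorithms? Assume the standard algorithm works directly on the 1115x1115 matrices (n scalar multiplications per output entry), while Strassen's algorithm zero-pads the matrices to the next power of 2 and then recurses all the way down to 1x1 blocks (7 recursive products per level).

Matrix multiplication for 1115x1115 matrices:

Strassen's algorithm requires power-of-2 dimensions. Pad 1115x1115 to 2048x2048 (next power of 2).

Standard algorithm: 1115^3 = 1386195875 multiplications
Strassen's algorithm: 7^(log2(2048)) = 7^11 = 1977326743 multiplications
Difference: 1386195875 - 1977326743 = -591130868 (Strassen uses MORE here due to padding overhead — for small or just-over-power-of-2 n, padding can outweigh the per-level savings)

Standard: 1386195875 multiplications (1115^3). Strassen: 1977326743 multiplications (7^11, after padding to 2048x2048). Strassen reduces 8 recursive multiplications to 7 at each level.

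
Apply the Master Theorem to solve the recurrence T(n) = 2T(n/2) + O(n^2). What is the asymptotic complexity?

Master Theorem for T(n) = 2T(n/2) + O(n^2):

a = 2, b = 2, c = 2
log_b(a) = log_2(2) = 1.0000

Case 3: c = 2 > log_2(2) = 1.0000
T(n) = O(n^2) = O(n^2)

For T(n) = 2T(n/2) + O(n^2): log_2(2) = 1.0000. This is Case 3 of the Master Theorem (c > log_b(a), work dominated by root), giving O(n^2).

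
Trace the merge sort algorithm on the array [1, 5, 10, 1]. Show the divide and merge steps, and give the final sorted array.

Merge sort trace:

Split: [1, 5, 10, 1] -> [1, 5] and [10, 1]
  Split: [1, 5] -> [1] and [5]
  Merge: [1] + [5] -> [1, 5]
  Split: [10, 1] -> [10] and [1]
  Merge: [10] + [1] -> [1, 10]
Merge: [1, 5] + [1, 10] -> [1, 1, 5, 10]

Final sorted array: [1, 1, 5, 10]

The merge sort proceeds by recursively splitting the array and merging sorted halves.
After all merges, the sorted array is [1, 1, 5, 10].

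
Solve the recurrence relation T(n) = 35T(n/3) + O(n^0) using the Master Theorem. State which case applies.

Master Theorem for T(n) = 35T(n/3) + O(n^0):

a = 35, b = 3, c = 0
log_b(a) = log_3(35) = 3.2362

Case 1: c = 0 < log_3(35) = 3.2362
T(n) = O(n^(log_3 35))

For T(n) = 35T(n/3) + O(n^0): log_3(35) = 3.2362. This is Case 1 of the Master Theorem (c < log_b(a), work dominated by leaves), giving O(n^(log_3 35)).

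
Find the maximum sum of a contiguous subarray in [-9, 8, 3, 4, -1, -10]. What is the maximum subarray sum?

Using Kadane's algorithm on [-9, 8, 3, 4, -1, -10]:

Scanning through the array:
Position 1 (value 8): max_ending_here = 8, max_so_far = 8
Position 2 (value 3): max_ending_here = 11, max_so_far = 11
Position 3 (value 4): max_ending_here = 15, max_so_far = 15
Position 4 (value -1): max_ending_here = 14, max_so_far = 15
Position 5 (value -10): max_ending_here = 4, max_so_far = 15

Maximum subarray: [8, 3, 4]
Maximum sum: 15

The maximum subarray is [8, 3, 4] with sum 15. This subarray runs from index 1 to index 3.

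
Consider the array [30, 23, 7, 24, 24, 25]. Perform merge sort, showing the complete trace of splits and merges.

Merge sort trace:

Split: [30, 23, 7, 24, 24, 25] -> [30, 23, 7] and [24, 24, 25]
  Split: [30, 23, 7] -> [30] and [23, 7]
    Split: [23, 7] -> [23] and [7]
    Merge: [23] + [7] -> [7, 23]
  Merge: [30] + [7, 23] -> [7, 23, 30]
  Split: [24, 24, 25] -> [24] and [24, 25]
    Split: [24, 25] -> [24] and [25]
    Merge: [24] + [25] -> [24, 25]
  Merge: [24] + [24, 25] -> [24, 24, 25]
Merge: [7, 23, 30] + [24, 24, 25] -> [7, 23, 24, 24, 25, 30]

Final sorted array: [7, 23, 24, 24, 25, 30]

The merge sort proceeds by recursively splitting the array and merging sorted halves.
After all merges, the sorted array is [7, 23, 24, 24, 25, 30].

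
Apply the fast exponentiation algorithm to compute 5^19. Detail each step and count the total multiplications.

Computing 5^19 by squaring (build up from 5^1; each line after the first costs one multiplication):

5^1 = 5
5^2 = (5^1)^2 = 5^2 = 25
5^4 = (5^2)^2 = 25^2 = 625
5^8 = (5^4)^2 = 625^2 = 390625
5^9 = 5 * 5^8 = 5 * 390625 = 1953125
5^18 = (5^9)^2 = 1953125^2 = 3814697265625
5^19 = 5 * 5^18 = 5 * 3814697265625 = 19073486328125

Result: 19073486328125
Multiplications needed: 6 (6 lines after 5^1)

5^19 = 19073486328125. Using exponentiation by squaring, this requires 6 multiplications. The key idea: if the exponent is even, square the half-power; if odd, multiply by the base once.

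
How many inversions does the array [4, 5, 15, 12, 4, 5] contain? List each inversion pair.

Finding inversions in [4, 5, 15, 12, 4, 5]:

(1, 4): arr[1]=5 > arr[4]=4
(2, 3): arr[2]=15 > arr[3]=12
(2, 4): arr[2]=15 > arr[4]=4
(2, 5): arr[2]=15 > arr[5]=5
(3, 4): arr[3]=12 > arr[4]=4
(3, 5): arr[3]=12 > arr[5]=5

Total inversions: 6

The array has 6 inversion(s): (1,4), (2,3), (2,4), (2,5), (3,4), (3,5). Each pair (i,j) satisfies i < j and arr[i] > arr[j].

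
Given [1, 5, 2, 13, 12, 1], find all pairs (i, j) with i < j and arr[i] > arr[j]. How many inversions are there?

Finding inversions in [1, 5, 2, 13, 12, 1]:

(1, 2): arr[1]=5 > arr[2]=2
(1, 5): arr[1]=5 > arr[5]=1
(2, 5): arr[2]=2 > arr[5]=1
(3, 4): arr[3]=13 > arr[4]=12
(3, 5): arr[3]=13 > arr[5]=1
(4, 5): arr[4]=12 > arr[5]=1

Total inversions: 6

The array has 6 inversion(s): (1,2), (1,5), (2,5), (3,4), (3,5), (4,5). Each pair (i,j) satisfies i < j and arr[i] > arr[j].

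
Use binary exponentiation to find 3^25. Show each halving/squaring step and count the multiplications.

Computing 3^25 by squaring (build up from 3^1; each line after the first costs one multiplication):

3^1 = 3
3^2 = (3^1)^2 = 3^2 = 9
3^3 = 3 * 3^2 = 3 * 9 = 27
3^6 = (3^3)^2 = 27^2 = 729
3^12 = (3^6)^2 = 729^2 = 531441
3^24 = (3^12)^2 = 531441^2 = 282429536481
3^25 = 3 * 3^24 = 3 * 282429536481 = 847288609443

Result: 847288609443
Multiplications needed: 6 (6 lines after 3^1)

3^25 = 847288609443. Using exponentiation by squaring, this requires 6 multiplications. The key idea: if the exponent is even, square the half-power; if odd, multiply by the base once.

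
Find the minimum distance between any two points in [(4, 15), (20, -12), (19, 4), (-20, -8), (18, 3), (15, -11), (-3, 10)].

Computing all pairwise distances among 7 points:

d((4, 15), (20, -12)) = 31.3847
d((4, 15), (19, 4)) = 18.6011
d((4, 15), (-20, -8)) = 33.2415
d((4, 15), (18, 3)) = 18.4391
d((4, 15), (15, -11)) = 28.2312
d((4, 15), (-3, 10)) = 8.6023
d((20, -12), (19, 4)) = 16.0312
d((20, -12), (-20, -8)) = 40.1995
d((20, -12), (18, 3)) = 15.1327
d((20, -12), (15, -11)) = 5.099
d((20, -12), (-3, 10)) = 31.8277
d((19, 4), (-20, -8)) = 40.8044
d((19, 4), (18, 3)) = 1.4142 <-- minimum
d((19, 4), (15, -11)) = 15.5242
d((19, 4), (-3, 10)) = 22.8035
d((-20, -8), (18, 3)) = 39.5601
d((-20, -8), (15, -11)) = 35.1283
d((-20, -8), (-3, 10)) = 24.7588
d((18, 3), (15, -11)) = 14.3178
d((18, 3), (-3, 10)) = 22.1359
d((15, -11), (-3, 10)) = 27.6586

Closest pair: (19, 4) and (18, 3) with distance 1.4142

The closest pair is (19, 4) and (18, 3) with Euclidean distance 1.4142. For 7 points, brute-force pairwise comparison is shown above. For large n, the divide-and-conquer algorithm (sort by x, recurse on halves, check the dividing strip) achieves O(n log n).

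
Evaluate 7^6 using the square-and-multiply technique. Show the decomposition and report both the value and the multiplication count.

Computing 7^6 by squaring (build up from 7^1; each line after the first costs one multiplication):

7^1 = 7
7^2 = (7^1)^2 = 7^2 = 49
7^3 = 7 * 7^2 = 7 * 49 = 343
7^6 = (7^3)^2 = 343^2 = 117649

Result: 117649
Multiplications needed: 3 (3 lines after 7^1)

7^6 = 117649. Using exponentiation by squaring, this requires 3 multiplications. The key idea: if the exponent is even, square the half-power; if odd, multiply by the base once.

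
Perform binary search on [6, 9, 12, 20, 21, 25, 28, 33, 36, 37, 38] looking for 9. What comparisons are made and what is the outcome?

Binary search for 9 in [6, 9, 12, 20, 21, 25, 28, 33, 36, 37, 38]:

lo=0, hi=10, mid=5, arr[mid]=25 -> 25 > 9, search left half
lo=0, hi=4, mid=2, arr[mid]=12 -> 12 > 9, search left half
lo=0, hi=1, mid=0, arr[mid]=6 -> 6 < 9, search right half
lo=1, hi=1, mid=1, arr[mid]=9 -> Found target at index 1!

Binary search finds 9 at index 1 after 4 comparisons. The search repeatedly halves the search space by comparing with the middle element.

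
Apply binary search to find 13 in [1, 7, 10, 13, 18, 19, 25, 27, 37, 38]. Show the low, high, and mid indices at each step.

Binary search for 13 in [1, 7, 10, 13, 18, 19, 25, 27, 37, 38]:

lo=0, hi=9, mid=4, arr[mid]=18 -> 18 > 13, search left half
lo=0, hi=3, mid=1, arr[mid]=7 -> 7 < 13, search right half
lo=2, hi=3, mid=2, arr[mid]=10 -> 10 < 13, search right half
lo=3, hi=3, mid=3, arr[mid]=13 -> Found target at index 3!

Binary search finds 13 at index 3 after 4 comparisons. The search repeatedly halves the search space by comparing with the middle element.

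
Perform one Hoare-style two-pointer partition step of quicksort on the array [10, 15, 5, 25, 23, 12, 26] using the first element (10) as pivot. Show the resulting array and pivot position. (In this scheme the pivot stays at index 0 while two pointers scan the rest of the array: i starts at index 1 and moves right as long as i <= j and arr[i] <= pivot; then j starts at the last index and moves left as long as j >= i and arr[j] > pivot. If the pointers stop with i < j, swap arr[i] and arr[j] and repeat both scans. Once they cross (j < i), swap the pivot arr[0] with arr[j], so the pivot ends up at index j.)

Hoare-style two-pointer partition with pivot = 10:

Initial array: [10, 15, 5, 25, 23, 12, 26]

Pointers start at i = 1, j = 6.
i stops at index 1 (arr[1]=15 > 10), j stops at index 2 (arr[2]=5 <= 10): swap arr[1] and arr[2], array becomes [10, 5, 15, 25, 23, 12, 26]
i ends at 2, j ends at 1: the pointers have crossed (j < i), so scanning stops.

Swap pivot arr[0] with arr[1] to place pivot at position 1: [5, 10, 15, 25, 23, 12, 26]
Pivot position: 1

After partitioning with pivot 10, the array becomes [5, 10, 15, 25, 23, 12, 26]. The pivot is placed at index 1. All elements to the left of the pivot are <= 10, and all elements to the right are > 10.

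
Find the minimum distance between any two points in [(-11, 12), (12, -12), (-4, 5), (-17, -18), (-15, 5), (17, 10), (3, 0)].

Computing all pairwise distances among 7 points:

d((-11, 12), (12, -12)) = 33.2415
d((-11, 12), (-4, 5)) = 9.8995
d((-11, 12), (-17, -18)) = 30.5941
d((-11, 12), (-15, 5)) = 8.0623 <-- minimum
d((-11, 12), (17, 10)) = 28.0713
d((-11, 12), (3, 0)) = 18.4391
d((12, -12), (-4, 5)) = 23.3452
d((12, -12), (-17, -18)) = 29.6142
d((12, -12), (-15, 5)) = 31.9061
d((12, -12), (17, 10)) = 22.561
d((12, -12), (3, 0)) = 15.0
d((-4, 5), (-17, -18)) = 26.4197
d((-4, 5), (-15, 5)) = 11.0
d((-4, 5), (17, 10)) = 21.587
d((-4, 5), (3, 0)) = 8.6023
d((-17, -18), (-15, 5)) = 23.0868
d((-17, -18), (17, 10)) = 44.0454
d((-17, -18), (3, 0)) = 26.9072
d((-15, 5), (17, 10)) = 32.3883
d((-15, 5), (3, 0)) = 18.6815
d((17, 10), (3, 0)) = 17.2047

Closest pair: (-11, 12) and (-15, 5) with distance 8.0623

The closest pair is (-11, 12) and (-15, 5) with Euclidean distance 8.0623. For 7 points, brute-force pairwise comparison is shown above. For large n, the divide-and-conquer algorithm (sort by x, recurse on halves, check the dividing strip) achieves O(n log n).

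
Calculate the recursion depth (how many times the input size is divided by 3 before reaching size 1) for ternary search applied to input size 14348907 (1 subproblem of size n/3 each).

For divide and conquer with division factor 3:

Problem sizes at each level:
Level 0: 14348907
Level 1: 4782969
Level 2: 1594323
Level 3: 531441
Level 4: 177147
Level 5: 59049
Level 6: 19683
Level 7: 6561
Level 8: 2187
Level 9: 729
Level 10: 243
Level 11: 81
Level 12: 27
Level 13: 9
Level 14: 3
Level 15: 1

The root is level 0 and the size-1 base case is level 15 (the tree spans levels 0 through 15, i.e. 16 levels counting the root), so the depth is the number of divisions: log_3(14348907) = 15

The recursion tree depth is log_3(14348907) = 15. At each level, the problem size is divided by 3, so it takes 15 divisions to reduce to a base case of size 1. The algorithm makes 1 recursive call at each level.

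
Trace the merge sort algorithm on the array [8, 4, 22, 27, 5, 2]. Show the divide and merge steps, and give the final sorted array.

Merge sort trace:

Split: [8, 4, 22, 27, 5, 2] -> [8, 4, 22] and [27, 5, 2]
  Split: [8, 4, 22] -> [8] and [4, 22]
    Split: [4, 22] -> [4] and [22]
    Merge: [4] + [22] -> [4, 22]
  Merge: [8] + [4, 22] -> [4, 8, 22]
  Split: [27, 5, 2] -> [27] and [5, 2]
    Split: [5, 2] -> [5] and [2]
    Merge: [5] + [2] -> [2, 5]
  Merge: [27] + [2, 5] -> [2, 5, 27]
Merge: [4, 8, 22] + [2, 5, 27] -> [2, 4, 5, 8, 22, 27]

Final sorted array: [2, 4, 5, 8, 22, 27]

The merge sort proceeds by recursively splitting the array and merging sorted halves.
After all merges, the sorted array is [2, 4, 5, 8, 22, 27].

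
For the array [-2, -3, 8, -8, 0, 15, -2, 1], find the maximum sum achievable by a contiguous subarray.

Using Kadane's algorithm on [-2, -3, 8, -8, 0, 15, -2, 1]:

Scanning through the array:
Position 1 (value -3): max_ending_here = -3, max_so_far = -2
Position 2 (value 8): max_ending_here = 8, max_so_far = 8
Position 3 (value -8): max_ending_here = 0, max_so_far = 8
Position 4 (value 0): max_ending_here = 0, max_so_far = 8
Position 5 (value 15): max_ending_here = 15, max_so_far = 15
Position 6 (value -2): max_ending_here = 13, max_so_far = 15
Position 7 (value 1): max_ending_here = 14, max_so_far = 15

Maximum subarray: [8, -8, 0, 15]
Maximum sum: 15

The maximum subarray is [8, -8, 0, 15] with sum 15. This subarray runs from index 2 to index 5.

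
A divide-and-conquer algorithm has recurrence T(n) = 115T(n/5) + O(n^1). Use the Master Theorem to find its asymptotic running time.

Master Theorem for T(n) = 115T(n/5) + O(n^1):

a = 115, b = 5, c = 1
log_b(a) = log_5(115) = 2.9482

Case 1: c = 1 < log_5(115) = 2.9482
T(n) = O(n^(log_5 115))

For T(n) = 115T(n/5) + O(n^1): log_5(115) = 2.9482. This is Case 1 of the Master Theorem (c < log_b(a), work dominated by leaves), giving O(n^(log_5 115)).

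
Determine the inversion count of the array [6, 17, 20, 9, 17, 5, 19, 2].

Finding inversions in [6, 17, 20, 9, 17, 5, 19, 2]:

(0, 5): arr[0]=6 > arr[5]=5
(0, 7): arr[0]=6 > arr[7]=2
(1, 3): arr[1]=17 > arr[3]=9
(1, 5): arr[1]=17 > arr[5]=5
(1, 7): arr[1]=17 > arr[7]=2
(2, 3): arr[2]=20 > arr[3]=9
(2, 4): arr[2]=20 > arr[4]=17
(2, 5): arr[2]=20 > arr[5]=5
(2, 6): arr[2]=20 > arr[6]=19
(2, 7): arr[2]=20 > arr[7]=2
(3, 5): arr[3]=9 > arr[5]=5
(3, 7): arr[3]=9 > arr[7]=2
(4, 5): arr[4]=17 > arr[5]=5
(4, 7): arr[4]=17 > arr[7]=2
(5, 7): arr[5]=5 > arr[7]=2
(6, 7): arr[6]=19 > arr[7]=2

Total inversions: 16

The array has 16 inversion(s): (0,5), (0,7), (1,3), (1,5), (1,7), (2,3), (2,4), (2,5), (2,6), (2,7), (3,5), (3,7), (4,5), (4,7), (5,7), (6,7). Each pair (i,j) satisfies i < j and arr[i] > arr[j].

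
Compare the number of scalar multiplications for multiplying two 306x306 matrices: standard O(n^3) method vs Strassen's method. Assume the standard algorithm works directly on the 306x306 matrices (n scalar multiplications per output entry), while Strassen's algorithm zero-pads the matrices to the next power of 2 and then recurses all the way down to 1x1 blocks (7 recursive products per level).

Matrix multiplication for 306x306 matrices:

Strassen's algorithm requires power-of-2 dimensions. Pad 306x306 to 512x512 (next power of 2).

Standard algorithm: 306^3 = 28652616 multiplications
Strassen's algorithm: 7^(log2(512)) = 7^9 = 40353607 multiplications
Difference: 28652616 - 40353607 = -11700991 (Strassen uses MORE here due to padding overhead — for small or just-over-power-of-2 n, padding can outweigh the per-level savings)

Standard: 28652616 multiplications (306^3). Strassen: 40353607 multiplications (7^9, after padding to 512x512). Strassen reduces 8 recursive multiplications to 7 at each level.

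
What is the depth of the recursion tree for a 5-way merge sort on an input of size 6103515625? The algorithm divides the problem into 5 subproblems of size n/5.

For divide and conquer with division factor 5:

Problem sizes at each level:
Level 0: 6103515625
Level 1: 1220703125
Level 2: 244140625
Level 3: 48828125
Level 4: 9765625
Level 5: 1953125
Level 6: 390625
Level 7: 78125
Level 8: 15625
Level 9: 3125
Level 10: 625
Level 11: 125
Level 12: 25
Level 13: 5
Level 14: 1

The root is level 0 and the size-1 base case is level 14 (the tree spans levels 0 through 14, i.e. 15 levels counting the root), so the depth is the number of divisions: log_5(6103515625) = 14

The recursion tree depth is log_5(6103515625) = 14. At each level, the problem size is divided by 5, so it takes 14 divisions to reduce to a base case of size 1. The algorithm makes 5 recursive calls at each level.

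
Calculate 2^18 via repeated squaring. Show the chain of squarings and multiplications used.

Computing 2^18 by squaring (build up from 2^1; each line after the first costs one multiplication):

2^1 = 2
2^2 = (2^1)^2 = 2^2 = 4
2^4 = (2^2)^2 = 4^2 = 16
2^8 = (2^4)^2 = 16^2 = 256
2^9 = 2 * 2^8 = 2 * 256 = 512
2^18 = (2^9)^2 = 512^2 = 262144

Result: 262144
Multiplications needed: 5 (5 lines after 2^1)

2^18 = 262144. Using exponentiation by squaring, this requires 5 multiplications. The key idea: if the exponent is even, square the half-power; if odd, multiply by the base once.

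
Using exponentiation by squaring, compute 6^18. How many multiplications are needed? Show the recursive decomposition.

Computing 6^18 by squaring (build up from 6^1; each line after the first costs one multiplication):

6^1 = 6
6^2 = (6^1)^2 = 6^2 = 36
6^4 = (6^2)^2 = 36^2 = 1296
6^8 = (6^4)^2 = 1296^2 = 1679616
6^9 = 6 * 6^8 = 6 * 1679616 = 10077696
6^18 = (6^9)^2 = 10077696^2 = 101559956668416

Result: 101559956668416
Multiplications needed: 5 (5 lines after 6^1)

6^18 = 101559956668416. Using exponentiation by squaring, this requires 5 multiplications. The key idea: if the exponent is even, square the half-power; if odd, multiply by the base once.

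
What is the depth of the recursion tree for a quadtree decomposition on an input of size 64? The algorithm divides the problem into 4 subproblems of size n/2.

For divide and conquer with division factor 2:

Problem sizes at each level:
Level 0: 64
Level 1: 32
Level 2: 16
Level 3: 8
Level 4: 4
Level 5: 2
Level 6: 1

The root is level 0 and the size-1 base case is level 6 (the tree spans levels 0 through 6, i.e. 7 levels counting the root), so the depth is the number of divisions: log_2(64) = 6

The recursion tree depth is log_2(64) = 6. At each level, the problem size is divided by 2, so it takes 6 divisions to reduce to a base case of size 1. The algorithm makes 4 recursive calls at each level.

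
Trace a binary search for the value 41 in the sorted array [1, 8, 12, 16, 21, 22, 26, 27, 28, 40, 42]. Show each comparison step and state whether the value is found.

Binary search for 41 in [1, 8, 12, 16, 21, 22, 26, 27, 28, 40, 42]:

lo=0, hi=10, mid=5, arr[mid]=22 -> 22 < 41, search right half
lo=6, hi=10, mid=8, arr[mid]=28 -> 28 < 41, search right half
lo=9, hi=10, mid=9, arr[mid]=40 -> 40 < 41, search right half
lo=10, hi=10, mid=10, arr[mid]=42 -> 42 > 41, search left half
lo=10 > hi=9, target 41 not found

Binary search determines that 41 is not in the array after 4 comparisons. The search space was exhausted without finding the target.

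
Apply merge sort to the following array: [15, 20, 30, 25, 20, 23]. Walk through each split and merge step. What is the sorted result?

Merge sort trace:

Split: [15, 20, 30, 25, 20, 23] -> [15, 20, 30] and [25, 20, 23]
  Split: [15, 20, 30] -> [15] and [20, 30]
    Split: [20, 30] -> [20] and [30]
    Merge: [20] + [30] -> [20, 30]
  Merge: [15] + [20, 30] -> [15, 20, 30]
  Split: [25, 20, 23] -> [25] and [20, 23]
    Split: [20, 23] -> [20] and [23]
    Merge: [20] + [23] -> [20, 23]
  Merge: [25] + [20, 23] -> [20, 23, 25]
Merge: [15, 20, 30] + [20, 23, 25] -> [15, 20, 20, 23, 25, 30]

Final sorted array: [15, 20, 20, 23, 25, 30]

The merge sort proceeds by recursively splitting the array and merging sorted halves.
After all merges, the sorted array is [15, 20, 20, 23, 25, 30].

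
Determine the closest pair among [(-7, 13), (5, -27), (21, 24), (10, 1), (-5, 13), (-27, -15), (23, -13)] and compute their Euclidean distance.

Computing all pairwise distances among 7 points:

d((-7, 13), (5, -27)) = 41.7612
d((-7, 13), (21, 24)) = 30.0832
d((-7, 13), (10, 1)) = 20.8087
d((-7, 13), (-5, 13)) = 2.0 <-- minimum
d((-7, 13), (-27, -15)) = 34.4093
d((-7, 13), (23, -13)) = 39.6989
d((5, -27), (21, 24)) = 53.4509
d((5, -27), (10, 1)) = 28.4429
d((5, -27), (-5, 13)) = 41.2311
d((5, -27), (-27, -15)) = 34.176
d((5, -27), (23, -13)) = 22.8035
d((21, 24), (10, 1)) = 25.4951
d((21, 24), (-5, 13)) = 28.2312
d((21, 24), (-27, -15)) = 61.8466
d((21, 24), (23, -13)) = 37.054
d((10, 1), (-5, 13)) = 19.2094
d((10, 1), (-27, -15)) = 40.3113
d((10, 1), (23, -13)) = 19.105
d((-5, 13), (-27, -15)) = 35.609
d((-5, 13), (23, -13)) = 38.2099
d((-27, -15), (23, -13)) = 50.04

Closest pair: (-7, 13) and (-5, 13) with distance 2.0

The closest pair is (-7, 13) and (-5, 13) with Euclidean distance 2.0. For 7 points, brute-force pairwise comparison is shown above. For large n, the divide-and-conquer algorithm (sort by x, recurse on halves, check the dividing strip) achieves O(n log n).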